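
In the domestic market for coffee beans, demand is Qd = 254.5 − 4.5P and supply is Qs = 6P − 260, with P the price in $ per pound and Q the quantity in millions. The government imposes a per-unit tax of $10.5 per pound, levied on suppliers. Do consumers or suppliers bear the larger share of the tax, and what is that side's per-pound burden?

Without the tax, 254.5 − 4.5P = 6P − 260 gives 10.5P = 514.5, so P* = $49 and Q* = 34.
With the tax collected from suppliers, supply shifts: Qs = 6(P − 10.5) − 260.
New equilibrium: consumers pay $55, suppliers receive $44.5, Q = 7. (Wedge: Pb − Ps = 10.5.)
Per-pound burden: consumers $6, suppliers $4.5.
Consumers take the larger share because demand is less price-elastic here (demand slope 4.5 vs supply slope 6).

Consumers bear the larger share: $6 per pound.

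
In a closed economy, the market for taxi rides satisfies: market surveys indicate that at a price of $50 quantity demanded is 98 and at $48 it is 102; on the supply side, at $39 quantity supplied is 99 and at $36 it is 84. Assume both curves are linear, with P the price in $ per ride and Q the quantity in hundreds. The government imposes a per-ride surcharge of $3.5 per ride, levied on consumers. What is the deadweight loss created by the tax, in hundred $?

Deadweight loss = $8.75 hundred.

Demand slope: (102 − 98)/(48 − 50) = -2, so Qd = 198 − 2P.
Supply slope: (84 − 99)/(36 − 39) = 5, so Qs = 5P − 96.
Before the tax: set 198 − 2P = 5P − 96 → P* = $42, Q* = 114.
With the tax collected from consumers, demand (in seller-price terms) shifts: Qd = 198 − 2(P + 3.5).
New equilibrium: consumers pay $44.5, producers receive $41, Q = 109. (Wedge: Pb − Ps = 3.5.)
Quantity falls by |ΔQ| = |114 − 109| = 5.
DWL = ½ · t · |ΔQ| = ½ · 3.5 · 5 = $8.75.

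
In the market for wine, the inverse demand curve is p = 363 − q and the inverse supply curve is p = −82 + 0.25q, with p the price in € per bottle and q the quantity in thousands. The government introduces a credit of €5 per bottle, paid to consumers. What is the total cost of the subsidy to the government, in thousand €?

Government outlay = €1800 thousand.

Rewrite in direct form: qd = 363 − p and qs = 4p + 328.
Before the subsidy: set 363 − p = 4p + 328 → p* = €7, q* = 356.
With a per-unit subsidy paid to consumers, each effectively pays p − 5, so demand becomes qd = 363 − (p − 5).
New equilibrium: consumers pay €3, producers receive €8, q = 360. (Wedge: pb − ps = −5.)
Outlay = t · Q = 5 · 360 = €1800.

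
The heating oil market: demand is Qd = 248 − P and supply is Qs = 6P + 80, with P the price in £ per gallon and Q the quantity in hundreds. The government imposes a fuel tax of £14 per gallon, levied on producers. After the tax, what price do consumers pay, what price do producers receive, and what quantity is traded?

Before the tax: set 248 − P = 6P + 80 → P* = £24, Q* = 224.
With the tax collected from producers, supply shifts: Qs = 6(P − 14) + 80.
Solving gives Q = 212 with consumers paying £36 and producers receiving £22 (the £14 wedge).
The less price-elastic side of the market bears the larger share of a per-unit tax.

Consumers pay £36; producers receive £22; quantity = 212.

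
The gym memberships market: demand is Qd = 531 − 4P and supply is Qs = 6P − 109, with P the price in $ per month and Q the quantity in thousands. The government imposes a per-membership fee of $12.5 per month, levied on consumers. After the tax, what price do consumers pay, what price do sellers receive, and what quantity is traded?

Before the tax: set 531 − 4P = 6P − 109 → P* = $64, Q* = 275.
With the tax collected from consumers, demand (in seller-price terms) shifts: Qd = 531 − 4(P + 12.5).
New equilibrium: consumers pay $71.5, sellers receive $59, Q = 245. (Wedge: Pb − Ps = 12.5.)
The less price-elastic side of the market bears the larger share of a per-unit tax.

Consumers pay $71.5; sellers receive $59; quantity = 245.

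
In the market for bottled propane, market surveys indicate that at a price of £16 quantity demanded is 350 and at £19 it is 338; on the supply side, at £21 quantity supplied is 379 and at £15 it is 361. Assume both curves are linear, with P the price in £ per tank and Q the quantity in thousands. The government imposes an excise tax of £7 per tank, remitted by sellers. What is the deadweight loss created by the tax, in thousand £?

Deadweight loss = £42 thousand.

Demand slope: (338 − 350)/(19 − 16) = -4, so Qd = 414 − 4P.
Supply slope: (361 − 379)/(15 − 21) = 3, so Qs = 3P + 316.
Without the tax, 414 − 4P = 3P + 316 gives 7P = 98, so P* = £14 and Q* = 358.
With the tax collected from sellers, supply shifts: Qs = 3(P − 7) + 316.
Solving gives Q = 346 with buyers paying £17 and sellers receiving £10 (the £7 wedge).
Quantity falls by |ΔQ| = |358 − 346| = 12.
DWL = ½ · t · |ΔQ| = ½ · 7 · 12 = £42.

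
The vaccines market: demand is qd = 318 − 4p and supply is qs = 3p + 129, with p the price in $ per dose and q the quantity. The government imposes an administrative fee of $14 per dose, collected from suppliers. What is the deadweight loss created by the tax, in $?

Without the tax, 318 − 4p = 3p + 129 gives 7p = 189, so p* = $27 and q* = 210.
With the tax collected from suppliers, supply shifts: qs = 3(p − 14) + 129.
Solving gives q = 186 with buyers paying $33 and suppliers receiving $19 (the $14 wedge).
Quantity falls by |ΔQ| = |210 − 186| = 24.
DWL = ½ · t · |ΔQ| = ½ · 14 · 24 = $168.

Deadweight loss = $168.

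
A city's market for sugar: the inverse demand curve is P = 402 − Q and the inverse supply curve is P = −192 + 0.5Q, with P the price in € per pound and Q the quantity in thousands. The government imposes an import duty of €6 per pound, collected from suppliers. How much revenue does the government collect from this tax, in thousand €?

Rewrite in direct form: Qd = 402 − P and Qs = 2P + 384.
Before the tax: set 402 − P = 2P + 384 → P* = €6, Q* = 396.
With the tax collected from suppliers, supply shifts: Qs = 2(P − 6) + 384.
New equilibrium: buyers pay €10, suppliers receive €4, Q = 392. (Wedge: Pb − Ps = 6.)
Revenue = t · Q = 6 · 392 = €2352.

Tax revenue = €2352 thousand.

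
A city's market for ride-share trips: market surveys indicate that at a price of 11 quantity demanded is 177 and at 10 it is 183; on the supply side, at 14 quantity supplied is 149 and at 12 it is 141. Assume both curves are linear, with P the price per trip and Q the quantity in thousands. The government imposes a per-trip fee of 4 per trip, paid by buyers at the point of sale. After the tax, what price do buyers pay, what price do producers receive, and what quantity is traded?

Demand slope: (183 − 177)/(10 − 11) = -6, so Qd = 243 − 6P.
Supply slope: (141 − 149)/(12 − 14) = 4, so Qs = 4P + 93.
Before the tax: set 243 − 6P = 4P + 93 → P* = 15, Q* = 153.
With the tax collected from buyers, demand (in seller-price terms) shifts: Qd = 243 − 6(P + 4).
New equilibrium: buyers pay 16.6, producers receive 12.6, Q = 143.4. (Wedge: Pb − Ps = 4.)
The less price-elastic side of the market bears the larger share of a per-unit tax.

Buyers pay 16.6; producers receive 12.6; quantity = 143.4.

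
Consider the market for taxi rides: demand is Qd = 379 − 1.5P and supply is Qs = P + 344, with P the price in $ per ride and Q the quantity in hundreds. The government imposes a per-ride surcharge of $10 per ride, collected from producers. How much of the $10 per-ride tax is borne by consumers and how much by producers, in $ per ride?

Consumers bear $4 per ride; producers bear $6 per ride.

Without the tax, 379 − 1.5P = P + 344 gives 2.5P = 35, so P* = $14 and Q* = 358.
With the tax collected from producers, supply shifts: Qs = (P − 10) + 344.
New equilibrium: consumers pay $18, producers receive $8, Q = 352. (Wedge: Pb − Ps = 10.)
Burden on consumers: $4; on producers: $6. (They sum to $10.)
The less price-elastic side of the market bears the larger share of a per-unit tax.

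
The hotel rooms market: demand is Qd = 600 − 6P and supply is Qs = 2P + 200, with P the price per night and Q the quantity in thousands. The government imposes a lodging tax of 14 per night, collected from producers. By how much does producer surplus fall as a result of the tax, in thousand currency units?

Before the tax: set 600 − 6P = 2P + 200 → P* = 50, Q* = 300.
With the tax collected from producers, supply shifts: Qs = 2(P − 14) + 200.
New equilibrium: buyers pay 53.5, producers receive 39.5, Q = 279. (Wedge: Pb − Ps = 14.)
ΔPS is the trapezoid between Q = 279 and Q = 300 of height 10.5: ½ · (300 + 279) · 10.5 = 3039.75.

Producer surplus falls by 3039.75 thousand.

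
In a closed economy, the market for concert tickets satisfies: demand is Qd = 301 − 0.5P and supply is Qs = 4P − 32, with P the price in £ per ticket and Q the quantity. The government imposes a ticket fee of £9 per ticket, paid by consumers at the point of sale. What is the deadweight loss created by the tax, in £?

Before the tax: set 301 − 0.5P = 4P − 32 → P* = £74, Q* = 264.
With the tax collected from consumers, demand (in seller-price terms) shifts: Qd = 301 − 0.5(P + 9).
New equilibrium: consumers pay £82, suppliers receive £73, Q = 260. (Wedge: Pb − Ps = 9.)
Quantity falls by |ΔQ| = |264 − 260| = 4.
DWL = ½ · t · |ΔQ| = ½ · 9 · 4 = £18.

Deadweight loss = £18.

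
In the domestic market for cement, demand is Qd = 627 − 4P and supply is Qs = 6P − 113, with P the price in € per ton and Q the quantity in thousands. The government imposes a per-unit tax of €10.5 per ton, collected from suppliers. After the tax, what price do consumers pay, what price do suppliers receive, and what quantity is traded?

Without the tax, 627 − 4P = 6P − 113 gives 10P = 740, so P* = €74 and Q* = 331.
With the tax collected from suppliers, supply shifts: Qs = 6(P − 10.5) − 113.
Solving gives Q = 305.8 with consumers paying €80.3 and suppliers receiving €69.8 (the €10.5 wedge).
The less price-elastic side of the market bears the larger share of a per-unit tax.

Consumers pay €80.3; suppliers receive €69.8; quantity = 305.8.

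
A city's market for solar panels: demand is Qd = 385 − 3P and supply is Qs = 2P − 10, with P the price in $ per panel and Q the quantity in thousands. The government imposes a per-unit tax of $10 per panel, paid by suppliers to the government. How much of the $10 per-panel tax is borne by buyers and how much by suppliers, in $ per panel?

Buyers bear $4 per panel; suppliers bear $6 per panel.

Without the tax, 385 − 3P = 2P − 10 gives 5P = 395, so P* = $79 and Q* = 148.
With the tax collected from suppliers, supply shifts: Qs = 2(P − 10) − 10.
New equilibrium: buyers pay $83, suppliers receive $73, Q = 136. (Wedge: Pb − Ps = 10.)
Burden on buyers: $4; on suppliers: $6. (They sum to $10.)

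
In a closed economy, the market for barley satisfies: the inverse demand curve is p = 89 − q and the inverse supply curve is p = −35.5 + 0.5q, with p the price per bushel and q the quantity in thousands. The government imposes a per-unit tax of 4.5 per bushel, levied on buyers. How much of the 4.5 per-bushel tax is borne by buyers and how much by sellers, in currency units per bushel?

Buyers bear 3 per bushel; sellers bear 1.5 per bushel.

Rewrite in direct form: qd = 89 − p and qs = 2p + 71.
Before the tax: set 89 − p = 2p + 71 → p* = 6, q* = 83.
With the tax collected from buyers, demand (in seller-price terms) shifts: qd = 89 − (p + 4.5).
New equilibrium: buyers pay 9, sellers receive 4.5, q = 80. (Wedge: pb − ps = 4.5.)
Burden on buyers: 3; on sellers: 1.5. (They sum to 4.5.)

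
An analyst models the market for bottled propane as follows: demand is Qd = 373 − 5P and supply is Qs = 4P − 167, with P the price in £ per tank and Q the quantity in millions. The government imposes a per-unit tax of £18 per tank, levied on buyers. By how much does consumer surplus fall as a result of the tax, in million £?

Without the tax, 373 − 5P = 4P − 167 gives 9P = 540, so P* = £60 and Q* = 73.
With the tax collected from buyers, demand (in seller-price terms) shifts: Qd = 373 − 5(P + 18).
New equilibrium: buyers pay £68, sellers receive £50, Q = 33. (Wedge: Pb − Ps = 18.)
ΔCS is the trapezoid between Q = 33 and Q = 73 of height £8: ½ · (73 + 33) · 8 = £424.

Consumer surplus falls by £424 million.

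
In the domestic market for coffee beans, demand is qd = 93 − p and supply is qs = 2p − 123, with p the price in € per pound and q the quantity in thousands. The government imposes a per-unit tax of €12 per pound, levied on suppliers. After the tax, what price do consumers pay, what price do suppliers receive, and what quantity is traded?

Consumers pay €80; suppliers receive €68; quantity = 13.

Before the tax: set 93 − p = 2p − 123 → p* = €72, q* = 21.
With the tax collected from suppliers, supply shifts: qs = 2(p − 12) − 123.
New equilibrium: consumers pay €80, suppliers receive €68, q = 13. (Wedge: pb − ps = 12.)
The less price-elastic side of the market bears the larger share of a per-unit tax.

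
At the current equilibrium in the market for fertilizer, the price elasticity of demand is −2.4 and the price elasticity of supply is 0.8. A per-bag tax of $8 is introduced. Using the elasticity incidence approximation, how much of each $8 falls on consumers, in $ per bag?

Consumers bear ≈ $2 per bag.

Incidence ratio: consumers' share ≈ εs / (εs + |εd|) = 0.8 / (0.8 + 2.4) = 0.25.
So consumers bear ≈ 0.25 × $8 = $2; sellers bear $6.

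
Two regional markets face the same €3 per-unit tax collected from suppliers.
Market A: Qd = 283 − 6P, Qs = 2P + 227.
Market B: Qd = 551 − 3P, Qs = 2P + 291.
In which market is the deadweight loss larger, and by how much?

Market A: pre-tax P* = €7, Q* = 241; post-tax Q = 236.5; deadweight loss = €6.75.
Market B: pre-tax P* = €52, Q* = 395; post-tax Q = 391.4; deadweight loss = €5.4.
Difference: €6.75 vs €5.4 → market A is larger by €1.35.

Market A, by €1.35.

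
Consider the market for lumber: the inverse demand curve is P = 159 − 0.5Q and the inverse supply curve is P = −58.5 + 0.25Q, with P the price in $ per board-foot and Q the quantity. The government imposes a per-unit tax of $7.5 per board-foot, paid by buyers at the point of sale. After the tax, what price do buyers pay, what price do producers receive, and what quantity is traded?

Buyers pay $19; producers receive $11.5; quantity = 280.

Inverting to Q(P) form: Qd = 318 − 2P; Qs = 4P + 234.
Without the tax, 318 − 2P = 4P + 234 gives 6P = 84, so P* = $14 and Q* = 290.
With the tax collected from buyers, demand (in seller-price terms) shifts: Qd = 318 − 2(P + 7.5).
New equilibrium: buyers pay $19, producers receive $11.5, Q = 280. (Wedge: Pb − Ps = 7.5.)
The less price-elastic side of the market bears the larger share of a per-unit tax.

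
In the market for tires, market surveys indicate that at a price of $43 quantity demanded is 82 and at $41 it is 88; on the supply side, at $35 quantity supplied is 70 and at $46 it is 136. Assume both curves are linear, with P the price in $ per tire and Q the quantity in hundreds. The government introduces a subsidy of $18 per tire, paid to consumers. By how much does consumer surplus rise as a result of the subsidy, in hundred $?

Demand slope: (88 − 82)/(41 − 43) = -3, so Qd = 211 − 3P.
Supply slope: (136 − 70)/(46 − 35) = 6, so Qs = 6P − 140.
Without the subsidy, 211 − 3P = 6P − 140 gives 9P = 351, so P* = $39 and Q* = 94.
With a per-unit subsidy paid to consumers, each effectively pays P − 18, so demand becomes Qd = 211 − 3(P − 18).
Solving gives Q = 130 with consumers paying $27 and producers receiving $45 (the $18 wedge).
ΔCS is the trapezoid between Q = 130 and Q = 94 of height $12: ½ · (94 + 130) · 12 = $1344.

Consumer surplus rises by $1344 hundred.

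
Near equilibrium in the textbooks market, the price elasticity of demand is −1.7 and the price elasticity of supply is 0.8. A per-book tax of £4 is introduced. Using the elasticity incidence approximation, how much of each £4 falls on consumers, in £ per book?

Consumers bear ≈ £1.28 per book.

Incidence ratio: consumers' share ≈ εs / (εs + |εd|) = 0.8 / (0.8 + 1.7) = 0.32.
So consumers bear ≈ 0.32 × £4 = £1.28; suppliers bear £2.72.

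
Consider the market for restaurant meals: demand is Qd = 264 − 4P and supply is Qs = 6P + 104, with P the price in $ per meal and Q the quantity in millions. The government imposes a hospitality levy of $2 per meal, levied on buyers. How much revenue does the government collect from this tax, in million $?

Before the tax: set 264 − 4P = 6P + 104 → P* = $16, Q* = 200.
With the tax collected from buyers, demand (in seller-price terms) shifts: Qd = 264 − 4(P + 2).
New equilibrium: buyers pay $17.2, sellers receive $15.2, Q = 195.2. (Wedge: Pb − Ps = 2.)
Revenue = t · Q = 2 · 195.2 = $390.4.

Tax revenue = $390.4 million.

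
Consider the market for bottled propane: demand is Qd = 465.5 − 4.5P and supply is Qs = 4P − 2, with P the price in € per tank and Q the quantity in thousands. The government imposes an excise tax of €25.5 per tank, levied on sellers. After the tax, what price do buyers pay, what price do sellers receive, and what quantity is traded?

Buyers pay €67; sellers receive €41.5; quantity = 164.

Without the tax, 465.5 − 4.5P = 4P − 2 gives 8.5P = 467.5, so P* = €55 and Q* = 218.
With the tax collected from sellers, supply shifts: Qs = 4(P − 25.5) − 2.
Solving gives Q = 164 with buyers paying €67 and sellers receiving €41.5 (the €25.5 wedge).
The less price-elastic side of the market bears the larger share of a per-unit tax.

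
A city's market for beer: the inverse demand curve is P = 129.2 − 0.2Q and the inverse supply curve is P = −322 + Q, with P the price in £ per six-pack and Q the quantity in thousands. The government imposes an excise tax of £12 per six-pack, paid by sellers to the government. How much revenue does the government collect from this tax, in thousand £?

Tax revenue = £4392 thousand.

Rewrite in direct form: Qd = 646 − 5P and Qs = P + 322.
Before the tax: set 646 − 5P = P + 322 → P* = £54, Q* = 376.
With the tax collected from sellers, supply shifts: Qs = (P − 12) + 322.
New equilibrium: buyers pay £56, sellers receive £44, Q = 366. (Wedge: Pb − Ps = 12.)
Revenue = t · Q = 12 · 366 = £4392.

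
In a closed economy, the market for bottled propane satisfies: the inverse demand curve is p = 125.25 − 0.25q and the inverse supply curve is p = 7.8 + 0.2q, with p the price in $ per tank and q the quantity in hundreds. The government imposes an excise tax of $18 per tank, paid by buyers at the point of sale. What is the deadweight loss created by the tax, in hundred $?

Deadweight loss = $360 hundred.

Inverting to q(p) form: qd = 501 − 4p; qs = 5p − 39.
Before the tax: set 501 − 4p = 5p − 39 → p* = $60, q* = 261.
With the tax collected from buyers, demand (in seller-price terms) shifts: qd = 501 − 4(p + 18).
Solving gives q = 221 with buyers paying $70 and producers receiving $52 (the $18 wedge).
Quantity falls by |ΔQ| = |261 − 221| = 40.
DWL = ½ · t · |ΔQ| = ½ · 18 · 40 = $360.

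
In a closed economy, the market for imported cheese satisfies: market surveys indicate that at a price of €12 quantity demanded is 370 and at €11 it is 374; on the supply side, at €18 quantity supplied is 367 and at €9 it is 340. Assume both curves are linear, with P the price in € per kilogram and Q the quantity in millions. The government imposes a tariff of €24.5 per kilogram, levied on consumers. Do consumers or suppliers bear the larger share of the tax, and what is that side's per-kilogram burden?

Suppliers bear the larger share: €14 per kilogram.

Demand slope: (374 − 370)/(11 − 12) = -4, so Qd = 418 − 4P.
Supply slope: (340 − 367)/(9 − 18) = 3, so Qs = 3P + 313.
Without the tax, 418 − 4P = 3P + 313 gives 7P = 105, so P* = €15 and Q* = 358.
With the tax collected from consumers, demand (in seller-price terms) shifts: Qd = 418 − 4(P + 24.5).
Solving gives Q = 316 with consumers paying €25.5 and suppliers receiving €1 (the €24.5 wedge).
Per-kilogram burden: consumers €10.5, suppliers €14.
Suppliers take the larger share because supply is less price-elastic here (demand slope 4 vs supply slope 3).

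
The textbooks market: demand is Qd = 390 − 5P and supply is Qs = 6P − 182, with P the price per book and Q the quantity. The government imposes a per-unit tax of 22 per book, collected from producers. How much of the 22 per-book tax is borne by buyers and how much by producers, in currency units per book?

Buyers bear 12 per book; producers bear 10 per book.

Without the tax, 390 − 5P = 6P − 182 gives 11P = 572, so P* = 52 and Q* = 130.
With the tax collected from producers, supply shifts: Qs = 6(P − 22) − 182.
New equilibrium: buyers pay 64, producers receive 42, Q = 70. (Wedge: Pb − Ps = 22.)
Burden on buyers: 12; on producers: 10. (They sum to 22.)
The less price-elastic side of the market bears the larger share of a per-unit tax.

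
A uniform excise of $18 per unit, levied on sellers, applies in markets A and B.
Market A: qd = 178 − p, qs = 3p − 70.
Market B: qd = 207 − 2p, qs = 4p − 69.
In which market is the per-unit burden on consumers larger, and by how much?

Market A, by $1.5.

Market A: pre-tax p* = $62, q* = 116; post-tax q = 102.5; per-unit burden on consumers = $13.5.
Market B: pre-tax p* = $46, q* = 115; post-tax q = 91; per-unit burden on consumers = $12.
Difference: $13.5 vs $12 → market A is larger by $1.5.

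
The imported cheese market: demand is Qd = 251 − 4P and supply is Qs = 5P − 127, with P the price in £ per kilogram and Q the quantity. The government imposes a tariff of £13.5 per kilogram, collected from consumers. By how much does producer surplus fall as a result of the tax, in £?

Before the tax: set 251 − 4P = 5P − 127 → P* = £42, Q* = 83.
With the tax collected from consumers, demand (in seller-price terms) shifts: Qd = 251 − 4(P + 13.5).
Solving gives Q = 53 with consumers paying £49.5 and suppliers receiving £36 (the £13.5 wedge).
ΔPS is the trapezoid between Q = 53 and Q = 83 of height £6: ½ · (83 + 53) · 6 = £408.

Producer surplus falls by £408.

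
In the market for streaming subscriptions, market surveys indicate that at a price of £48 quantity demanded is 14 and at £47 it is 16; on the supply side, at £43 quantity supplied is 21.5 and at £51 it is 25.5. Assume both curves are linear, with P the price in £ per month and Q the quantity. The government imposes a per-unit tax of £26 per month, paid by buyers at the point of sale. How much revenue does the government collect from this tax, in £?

Tax revenue = £301.6.

Demand slope: (16 − 14)/(47 − 48) = -2, so Qd = 110 − 2P.
Supply slope: (25.5 − 21.5)/(51 − 43) = 0.5, so Qs = 0.5P.
Without the tax, 110 − 2P = 0.5P gives 2.5P = 110, so P* = £44 and Q* = 22.
With the tax collected from buyers, demand (in seller-price terms) shifts: Qd = 110 − 2(P + 26).
Solving gives Q = 11.6 with buyers paying £49.2 and producers receiving £23.2 (the £26 wedge).
Revenue = t · Q = 26 · 11.6 = £301.6.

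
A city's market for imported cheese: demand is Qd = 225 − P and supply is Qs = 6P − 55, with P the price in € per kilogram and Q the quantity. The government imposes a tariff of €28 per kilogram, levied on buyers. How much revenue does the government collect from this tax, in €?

Tax revenue = €4508.

Before the tax: set 225 − P = 6P − 55 → P* = €40, Q* = 185.
With the tax collected from buyers, demand (in seller-price terms) shifts: Qd = 225 − (P + 28).
Solving gives Q = 161 with buyers paying €64 and sellers receiving €36 (the €28 wedge).
Revenue = t · Q = 28 · 161 = €4508.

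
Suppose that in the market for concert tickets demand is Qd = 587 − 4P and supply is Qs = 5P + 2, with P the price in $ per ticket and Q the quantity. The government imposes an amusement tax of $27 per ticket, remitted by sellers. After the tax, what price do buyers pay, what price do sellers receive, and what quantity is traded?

Before the tax: set 587 − 4P = 5P + 2 → P* = $65, Q* = 327.
With the tax collected from sellers, supply shifts: Qs = 5(P − 27) + 2.
Solving gives Q = 267 with buyers paying $80 and sellers receiving $53 (the $27 wedge).

Buyers pay $80; sellers receive $53; quantity = 267.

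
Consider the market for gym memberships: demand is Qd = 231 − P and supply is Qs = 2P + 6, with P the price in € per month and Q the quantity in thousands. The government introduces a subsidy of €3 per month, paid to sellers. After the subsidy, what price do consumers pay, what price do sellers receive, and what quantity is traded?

Consumers pay €73; sellers receive €76; quantity = 158.

Before the subsidy: set 231 − P = 2P + 6 → P* = €75, Q* = 156.
With a per-unit subsidy paid to sellers, each receives P + 3 per unit sold, so supply becomes Qs = 2(P + 3) + 6.
Solving gives Q = 158 with consumers paying €73 and sellers receiving €76 (the €3 wedge).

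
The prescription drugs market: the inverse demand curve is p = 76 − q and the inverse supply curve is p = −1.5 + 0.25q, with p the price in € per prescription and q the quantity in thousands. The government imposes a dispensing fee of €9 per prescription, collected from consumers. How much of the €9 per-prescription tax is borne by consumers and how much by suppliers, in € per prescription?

Consumers bear €7.2 per prescription; suppliers bear €1.8 per prescription.

Rewrite in direct form: qd = 76 − p and qs = 4p + 6.
Without the tax, 76 − p = 4p + 6 gives 5p = 70, so p* = €14 and q* = 62.
With the tax collected from consumers, demand (in seller-price terms) shifts: qd = 76 − (p + 9).
New equilibrium: consumers pay €21.2, suppliers receive €12.2, q = 54.8. (Wedge: pb − ps = 9.)
Burden on consumers: €7.2; on suppliers: €1.8. (They sum to €9.)
The less price-elastic side of the market bears the larger share of a per-unit tax.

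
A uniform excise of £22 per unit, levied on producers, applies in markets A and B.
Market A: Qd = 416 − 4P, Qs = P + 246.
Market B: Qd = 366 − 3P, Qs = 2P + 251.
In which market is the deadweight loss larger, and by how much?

Market B, by £96.8.

Market A: pre-tax P* = £34, Q* = 280; post-tax Q = 262.4; deadweight loss = £193.6.
Market B: pre-tax P* = £23, Q* = 297; post-tax Q = 270.6; deadweight loss = £290.4.
Difference: £193.6 vs £290.4 → market B is larger by £96.8.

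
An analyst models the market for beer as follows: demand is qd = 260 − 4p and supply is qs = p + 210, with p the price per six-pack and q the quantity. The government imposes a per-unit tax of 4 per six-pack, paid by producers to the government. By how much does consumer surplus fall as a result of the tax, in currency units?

Consumer surplus falls by 174.72.

Before the tax: set 260 − 4p = p + 210 → p* = 10, q* = 220.
With the tax collected from producers, supply shifts: qs = (p − 4) + 210.
Solving gives q = 216.8 with consumers paying 10.8 and producers receiving 6.8 (the 4 wedge).
ΔCS is the trapezoid between Q = 216.8 and Q = 220 of height 0.8: ½ · (220 + 216.8) · 0.8 = 174.72.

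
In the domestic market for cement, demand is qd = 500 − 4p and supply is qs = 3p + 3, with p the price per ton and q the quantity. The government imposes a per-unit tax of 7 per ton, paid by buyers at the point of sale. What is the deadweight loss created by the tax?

Without the tax, 500 − 4p = 3p + 3 gives 7p = 497, so p* = 71 and q* = 216.
With the tax collected from buyers, demand (in seller-price terms) shifts: qd = 500 − 4(p + 7).
Solving gives q = 204 with buyers paying 74 and producers receiving 67 (the 7 wedge).
Quantity falls by |ΔQ| = |216 − 204| = 12.
DWL = ½ · t · |ΔQ| = ½ · 7 · 12 = 42.

Deadweight loss = 42.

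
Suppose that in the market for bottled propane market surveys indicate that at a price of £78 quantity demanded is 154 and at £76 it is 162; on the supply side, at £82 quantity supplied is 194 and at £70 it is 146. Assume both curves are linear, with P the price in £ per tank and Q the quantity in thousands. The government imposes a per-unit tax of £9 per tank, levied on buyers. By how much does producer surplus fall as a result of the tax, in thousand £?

Producer surplus falls by £706.5 thousand.

Demand slope: (162 − 154)/(76 − 78) = -4, so Qd = 466 − 4P.
Supply slope: (146 − 194)/(70 − 82) = 4, so Qs = 4P − 134.
Without the tax, 466 − 4P = 4P − 134 gives 8P = 600, so P* = £75 and Q* = 166.
With the tax collected from buyers, demand (in seller-price terms) shifts: Qd = 466 − 4(P + 9).
Solving gives Q = 148 with buyers paying £79.5 and sellers receiving £70.5 (the £9 wedge).
ΔPS is the trapezoid between Q = 148 and Q = 166 of height £4.5: ½ · (166 + 148) · 4.5 = £706.5.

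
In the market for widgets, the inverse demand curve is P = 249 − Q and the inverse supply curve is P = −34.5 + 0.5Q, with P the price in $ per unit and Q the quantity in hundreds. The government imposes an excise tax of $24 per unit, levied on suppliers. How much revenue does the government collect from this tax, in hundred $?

Inverting to Q(P) form: Qd = 249 − P; Qs = 2P + 69.
Before the tax: set 249 − P = 2P + 69 → P* = $60, Q* = 189.
With the tax collected from suppliers, supply shifts: Qs = 2(P − 24) + 69.
New equilibrium: buyers pay $76, suppliers receive $52, Q = 173. (Wedge: Pb − Ps = 24.)
Revenue = t · Q = 24 · 173 = $4152.

Tax revenue = $4152 hundred.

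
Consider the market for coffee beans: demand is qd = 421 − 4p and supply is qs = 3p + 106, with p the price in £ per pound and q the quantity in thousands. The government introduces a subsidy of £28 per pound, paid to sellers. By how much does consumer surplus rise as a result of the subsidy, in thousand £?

Without the subsidy, 421 − 4p = 3p + 106 gives 7p = 315, so p* = £45 and q* = 241.
With a per-unit subsidy paid to sellers, each receives p + 28 per unit sold, so supply becomes qs = 3(p + 28) + 106.
New equilibrium: buyers pay £33, sellers receive £61, q = 289. (Wedge: pb − ps = −28.)
ΔCS is the trapezoid between Q = 289 and Q = 241 of height £12: ½ · (241 + 289) · 12 = £3180.

Consumer surplus rises by £3180 thousand.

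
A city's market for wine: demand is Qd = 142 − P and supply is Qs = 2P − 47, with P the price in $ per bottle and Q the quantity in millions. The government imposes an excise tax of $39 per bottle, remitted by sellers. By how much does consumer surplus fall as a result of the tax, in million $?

Before the tax: set 142 − P = 2P − 47 → P* = $63, Q* = 79.
With the tax collected from sellers, supply shifts: Qs = 2(P − 39) − 47.
New equilibrium: buyers pay $89, sellers receive $50, Q = 53. (Wedge: Pb − Ps = 39.)
ΔCS is the trapezoid between Q = 53 and Q = 79 of height $26: ½ · (79 + 53) · 26 = $1716.

Consumer surplus falls by $1716 million.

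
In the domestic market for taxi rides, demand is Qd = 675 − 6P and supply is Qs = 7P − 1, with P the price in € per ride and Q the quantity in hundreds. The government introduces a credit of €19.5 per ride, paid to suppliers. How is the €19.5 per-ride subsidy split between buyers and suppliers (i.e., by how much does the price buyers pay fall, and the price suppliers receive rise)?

Without the subsidy, 675 − 6P = 7P − 1 gives 13P = 676, so P* = €52 and Q* = 363.
With a per-unit subsidy paid to suppliers, each receives P + 19.5 per unit sold, so supply becomes Qs = 7(P + 19.5) − 1.
Solving gives Q = 426 with buyers paying €41.5 and suppliers receiving €61 (the €19.5 wedge).
Gain to buyers: €10.5; to suppliers: €9. (They sum to €19.5.)

Buyers gain €10.5 per ride; suppliers gain €9 per ride.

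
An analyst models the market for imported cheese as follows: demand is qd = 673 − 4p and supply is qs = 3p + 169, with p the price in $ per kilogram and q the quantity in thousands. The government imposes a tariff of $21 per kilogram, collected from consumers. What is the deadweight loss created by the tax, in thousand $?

Deadweight loss = $378 thousand.

Before the tax: set 673 − 4p = 3p + 169 → p* = $72, q* = 385.
With the tax collected from consumers, demand (in seller-price terms) shifts: qd = 673 − 4(p + 21).
Solving gives q = 349 with consumers paying $81 and sellers receiving $60 (the $21 wedge).
Quantity falls by |ΔQ| = |385 − 349| = 36.
DWL = ½ · t · |ΔQ| = ½ · 21 · 36 = $378.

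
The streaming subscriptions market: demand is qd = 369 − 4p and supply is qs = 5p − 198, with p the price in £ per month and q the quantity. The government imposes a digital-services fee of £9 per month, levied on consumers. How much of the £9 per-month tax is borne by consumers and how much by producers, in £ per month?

Before the tax: set 369 − 4p = 5p − 198 → p* = £63, q* = 117.
With the tax collected from consumers, demand (in seller-price terms) shifts: qd = 369 − 4(p + 9).
Solving gives q = 97 with consumers paying £68 and producers receiving £59 (the £9 wedge).
Burden on consumers: £5; on producers: £4. (They sum to £9.)
The less price-elastic side of the market bears the larger share of a per-unit tax.

Consumers bear £5 per month; producers bear £4 per month.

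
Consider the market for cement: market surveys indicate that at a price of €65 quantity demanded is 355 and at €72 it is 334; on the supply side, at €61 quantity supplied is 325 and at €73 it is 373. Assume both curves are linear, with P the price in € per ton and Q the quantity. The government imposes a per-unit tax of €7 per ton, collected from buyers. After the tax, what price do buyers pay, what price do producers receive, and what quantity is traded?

Demand slope: (334 − 355)/(72 − 65) = -3, so Qd = 550 − 3P.
Supply slope: (373 − 325)/(73 − 61) = 4, so Qs = 4P + 81.
Before the tax: set 550 − 3P = 4P + 81 → P* = €67, Q* = 349.
With the tax collected from buyers, demand (in seller-price terms) shifts: Qd = 550 − 3(P + 7).
New equilibrium: buyers pay €71, producers receive €64, Q = 337. (Wedge: Pb − Ps = 7.)
The less price-elastic side of the market bears the larger share of a per-unit tax.

Buyers pay €71; producers receive €64; quantity = 337.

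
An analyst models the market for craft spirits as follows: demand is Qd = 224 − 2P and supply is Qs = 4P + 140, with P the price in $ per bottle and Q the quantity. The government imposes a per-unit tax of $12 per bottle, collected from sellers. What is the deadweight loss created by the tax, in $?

Deadweight loss = $96.

Without the tax, 224 − 2P = 4P + 140 gives 6P = 84, so P* = $14 and Q* = 196.
With the tax collected from sellers, supply shifts: Qs = 4(P − 12) + 140.
New equilibrium: consumers pay $22, sellers receive $10, Q = 180. (Wedge: Pb − Ps = 12.)
Quantity falls by |ΔQ| = |196 − 180| = 16.
DWL = ½ · t · |ΔQ| = ½ · 12 · 16 = $96.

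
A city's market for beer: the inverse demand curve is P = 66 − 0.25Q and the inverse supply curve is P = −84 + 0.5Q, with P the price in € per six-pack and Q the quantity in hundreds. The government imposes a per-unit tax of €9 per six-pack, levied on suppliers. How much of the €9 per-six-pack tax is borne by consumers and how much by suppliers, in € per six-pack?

Inverting to Q(P) form: Qd = 264 − 4P; Qs = 2P + 168.
Without the tax, 264 − 4P = 2P + 168 gives 6P = 96, so P* = €16 and Q* = 200.
With the tax collected from suppliers, supply shifts: Qs = 2(P − 9) + 168.
New equilibrium: consumers pay €19, suppliers receive €10, Q = 188. (Wedge: Pb − Ps = 9.)
Burden on consumers: €3; on suppliers: €6. (They sum to €9.)
The less price-elastic side of the market bears the larger share of a per-unit tax.

Consumers bear €3 per six-pack; suppliers bear €6 per six-pack.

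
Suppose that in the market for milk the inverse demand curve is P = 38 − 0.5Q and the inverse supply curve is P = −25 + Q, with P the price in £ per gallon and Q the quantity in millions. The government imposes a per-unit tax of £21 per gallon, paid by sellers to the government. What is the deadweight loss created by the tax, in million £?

Inverting to Q(P) form: Qd = 76 − 2P; Qs = P + 25.
Before the tax: set 76 − 2P = P + 25 → P* = £17, Q* = 42.
With the tax collected from sellers, supply shifts: Qs = (P − 21) + 25.
New equilibrium: buyers pay £24, sellers receive £3, Q = 28. (Wedge: Pb − Ps = 21.)
Quantity falls by |ΔQ| = |42 − 28| = 14.
DWL = ½ · t · |ΔQ| = ½ · 21 · 14 = £147.

Deadweight loss = £147 million.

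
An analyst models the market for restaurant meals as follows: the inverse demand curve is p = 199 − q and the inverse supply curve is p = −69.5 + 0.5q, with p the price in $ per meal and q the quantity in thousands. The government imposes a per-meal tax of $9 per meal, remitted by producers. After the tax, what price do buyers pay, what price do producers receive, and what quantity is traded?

Buyers pay $26; producers receive $17; quantity = 173.

Rewrite in direct form: qd = 199 − p and qs = 2p + 139.
Before the tax: set 199 − p = 2p + 139 → p* = $20, q* = 179.
With the tax collected from producers, supply shifts: qs = 2(p − 9) + 139.
Solving gives q = 173 with buyers paying $26 and producers receiving $17 (the $9 wedge).
The less price-elastic side of the market bears the larger share of a per-unit tax.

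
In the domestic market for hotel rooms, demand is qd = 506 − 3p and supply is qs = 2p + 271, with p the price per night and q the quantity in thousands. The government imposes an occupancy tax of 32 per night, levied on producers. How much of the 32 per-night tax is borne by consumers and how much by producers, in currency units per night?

Consumers bear 12.8 per night; producers bear 19.2 per night.

Before the tax: set 506 − 3p = 2p + 271 → p* = 47, q* = 365.
With the tax collected from producers, supply shifts: qs = 2(p − 32) + 271.
Solving gives q = 326.6 with consumers paying 59.8 and producers receiving 27.8 (the 32 wedge).
Burden on consumers: 12.8; on producers: 19.2. (They sum to 32.)
The less price-elastic side of the market bears the larger share of a per-unit tax.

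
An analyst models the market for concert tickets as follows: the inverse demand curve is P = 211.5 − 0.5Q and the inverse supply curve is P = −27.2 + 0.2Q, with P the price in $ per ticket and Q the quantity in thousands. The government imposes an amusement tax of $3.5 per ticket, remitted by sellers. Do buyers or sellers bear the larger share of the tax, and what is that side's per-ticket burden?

Rewrite in direct form: Qd = 423 − 2P and Qs = 5P + 136.
Without the tax, 423 − 2P = 5P + 136 gives 7P = 287, so P* = $41 and Q* = 341.
With the tax collected from sellers, supply shifts: Qs = 5(P − 3.5) + 136.
New equilibrium: buyers pay $43.5, sellers receive $40, Q = 336. (Wedge: Pb − Ps = 3.5.)
Per-ticket burden: buyers $2.5, sellers $1.
Buyers take the larger share because demand is less price-elastic here (demand slope 2 vs supply slope 5).
The less price-elastic side of the market bears the larger share of a per-unit tax.

Buyers bear the larger share: $2.5 per ticket.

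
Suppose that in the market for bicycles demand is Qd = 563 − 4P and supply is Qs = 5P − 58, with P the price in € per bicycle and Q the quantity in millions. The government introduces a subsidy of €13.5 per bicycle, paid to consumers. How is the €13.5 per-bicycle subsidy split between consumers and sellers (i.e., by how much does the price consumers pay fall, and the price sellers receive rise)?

Consumers gain €7.5 per bicycle; sellers gain €6 per bicycle.

Before the subsidy: set 563 − 4P = 5P − 58 → P* = €69, Q* = 287.
With a per-unit subsidy paid to consumers, each effectively pays P − 13.5, so demand becomes Qd = 563 − 4(P − 13.5).
New equilibrium: consumers pay €61.5, sellers receive €75, Q = 317. (Wedge: Pb − Ps = −13.5.)
Gain to consumers: €7.5; to sellers: €6. (They sum to €13.5.)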